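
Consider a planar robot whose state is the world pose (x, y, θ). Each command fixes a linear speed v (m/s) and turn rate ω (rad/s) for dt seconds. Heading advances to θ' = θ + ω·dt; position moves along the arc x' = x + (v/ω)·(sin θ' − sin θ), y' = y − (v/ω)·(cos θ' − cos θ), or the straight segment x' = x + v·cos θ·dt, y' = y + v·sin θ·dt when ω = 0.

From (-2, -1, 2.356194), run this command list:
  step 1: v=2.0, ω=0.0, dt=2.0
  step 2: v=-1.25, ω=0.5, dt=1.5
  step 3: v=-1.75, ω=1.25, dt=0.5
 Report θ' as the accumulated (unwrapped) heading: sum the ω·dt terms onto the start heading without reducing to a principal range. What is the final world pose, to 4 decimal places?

(-2.3211, 1.3333, 3.7312)

step 1: θ'=2.3562 (straight) → pose (-4.8284, 1.8284, 2.3562)
step 2: θ'=3.1062 (R=-2.5000) → pose (-3.1491, 1.0978, 3.1062)
step 3: θ'=3.7312 (R=-1.4000) → pose (-2.3211, 1.3333, 3.7312)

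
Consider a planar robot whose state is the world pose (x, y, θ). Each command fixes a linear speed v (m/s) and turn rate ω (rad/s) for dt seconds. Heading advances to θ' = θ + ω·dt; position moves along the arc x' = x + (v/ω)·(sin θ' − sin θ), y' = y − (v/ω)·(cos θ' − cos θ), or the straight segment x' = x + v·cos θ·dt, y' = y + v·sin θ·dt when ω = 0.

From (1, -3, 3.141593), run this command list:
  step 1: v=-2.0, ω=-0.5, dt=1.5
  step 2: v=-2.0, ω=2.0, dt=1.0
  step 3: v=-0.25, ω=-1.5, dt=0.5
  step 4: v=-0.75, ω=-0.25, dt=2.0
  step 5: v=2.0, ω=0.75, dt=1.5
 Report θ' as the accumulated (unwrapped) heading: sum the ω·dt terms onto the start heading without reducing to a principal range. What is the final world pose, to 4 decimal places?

(4.4677, -4.7128, 4.2666)

step 1: θ'=2.3916 (R=4.0000) → pose (3.7266, -4.0732, 2.3916)
step 2: θ'=4.3916 (R=-1.0000) → pose (5.3572, -3.6569, 4.3916)
step 3: θ'=3.6416 (R=0.1667) → pose (5.4354, -3.5632, 3.6416)
step 4: θ'=3.1416 (R=3.0000) → pose (6.8737, -3.1959, 3.1416)
step 5: θ'=4.2666 (R=2.6667) → pose (4.4677, -4.7128, 4.2666)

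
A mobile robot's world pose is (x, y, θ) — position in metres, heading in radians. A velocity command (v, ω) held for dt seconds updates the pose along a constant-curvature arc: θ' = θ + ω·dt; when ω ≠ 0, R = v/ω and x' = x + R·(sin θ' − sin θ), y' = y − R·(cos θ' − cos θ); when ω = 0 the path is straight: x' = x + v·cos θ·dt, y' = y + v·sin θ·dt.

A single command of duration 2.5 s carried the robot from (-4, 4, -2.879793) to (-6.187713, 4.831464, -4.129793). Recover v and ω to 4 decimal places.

v = 1.0000, ω = -0.5000

Δθ = -4.129793 − -2.879793 = -1.250000
ω = Δθ/dt = -1.250000/2.5 = -0.5000
R = Δx/(sin θ' − sin θ) = -2.0000
v = R·ω = -2.0000·-0.5000 = 1.0000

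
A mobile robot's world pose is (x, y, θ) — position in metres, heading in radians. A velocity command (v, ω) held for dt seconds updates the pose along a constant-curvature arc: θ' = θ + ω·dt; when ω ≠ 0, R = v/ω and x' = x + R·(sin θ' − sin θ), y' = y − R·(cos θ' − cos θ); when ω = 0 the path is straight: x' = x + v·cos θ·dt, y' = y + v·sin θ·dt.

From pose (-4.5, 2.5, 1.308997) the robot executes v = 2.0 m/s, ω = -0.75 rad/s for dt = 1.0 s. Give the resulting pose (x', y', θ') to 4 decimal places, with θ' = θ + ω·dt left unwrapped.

θ' = 1.3090 + -0.75·1.0 = 0.5590
R = v/ω = 2.0/-0.75 = -2.6667
x' = -4.5 + -2.6667·(sin 0.5590 − sin 1.3090) = -3.3384
y' = 2.5 − -2.6667·(cos 0.5590 − cos 1.3090) = 4.0706

(-3.3384, 4.0706, 0.5590)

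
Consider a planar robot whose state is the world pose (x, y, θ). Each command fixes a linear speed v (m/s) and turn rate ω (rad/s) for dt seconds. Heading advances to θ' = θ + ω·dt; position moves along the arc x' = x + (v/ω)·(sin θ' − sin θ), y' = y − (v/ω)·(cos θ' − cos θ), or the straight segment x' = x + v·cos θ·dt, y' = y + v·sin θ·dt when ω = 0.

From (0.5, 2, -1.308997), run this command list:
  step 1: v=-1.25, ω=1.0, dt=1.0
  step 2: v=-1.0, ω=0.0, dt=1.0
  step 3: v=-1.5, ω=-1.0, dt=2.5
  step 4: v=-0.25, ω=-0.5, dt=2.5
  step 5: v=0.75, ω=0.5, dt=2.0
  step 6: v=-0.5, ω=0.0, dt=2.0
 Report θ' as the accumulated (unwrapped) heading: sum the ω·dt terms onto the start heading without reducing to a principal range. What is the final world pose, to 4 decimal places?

step 1: θ'=-0.3090 (R=-1.2500) → pose (-0.3273, 2.8673, -0.3090)
step 2: θ'=-0.3090 (straight) → pose (-1.2799, 3.1714, -0.3090)
step 3: θ'=-2.8090 (R=1.5000) → pose (-1.3135, 6.0181, -2.8090)
step 4: θ'=-4.0590 (R=0.5000) → pose (-0.7532, 5.8495, -4.0590)
step 5: θ'=-3.0590 (R=1.5000) → pose (-2.0680, 6.4325, -3.0590)
step 6: θ'=-3.0590 (straight) → pose (-1.0714, 6.5150, -3.0590)

(-1.0714, 6.5150, -3.0590)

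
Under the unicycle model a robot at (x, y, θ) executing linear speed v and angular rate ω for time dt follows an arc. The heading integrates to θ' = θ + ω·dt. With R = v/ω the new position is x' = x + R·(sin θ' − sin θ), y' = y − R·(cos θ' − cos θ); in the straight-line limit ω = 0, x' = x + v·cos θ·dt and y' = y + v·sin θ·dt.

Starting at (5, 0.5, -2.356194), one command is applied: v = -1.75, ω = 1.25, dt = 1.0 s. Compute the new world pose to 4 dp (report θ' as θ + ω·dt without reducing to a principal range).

(5.2616, 2.1172, -1.1062)

θ' = -2.3562 + 1.25·1.0 = -1.1062
R = v/ω = -1.75/1.25 = -1.4000
x' = 5 + -1.4000·(sin -1.1062 − sin -2.3562) = 5.2616
y' = 0.5 − -1.4000·(cos -1.1062 − cos -2.3562) = 2.1172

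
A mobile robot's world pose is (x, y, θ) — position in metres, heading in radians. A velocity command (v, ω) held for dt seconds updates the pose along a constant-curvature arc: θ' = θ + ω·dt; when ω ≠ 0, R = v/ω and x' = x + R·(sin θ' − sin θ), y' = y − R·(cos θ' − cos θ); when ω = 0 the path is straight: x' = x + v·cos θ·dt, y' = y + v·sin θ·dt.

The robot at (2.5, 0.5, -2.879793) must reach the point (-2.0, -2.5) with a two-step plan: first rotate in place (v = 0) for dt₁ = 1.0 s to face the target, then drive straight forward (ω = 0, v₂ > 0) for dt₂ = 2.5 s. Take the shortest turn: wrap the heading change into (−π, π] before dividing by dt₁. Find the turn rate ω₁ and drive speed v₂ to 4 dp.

ω₁ = 0.3262, v₂ = 2.1633

heading to target = atan2(-2.5−0.5, -2−2.5) = -2.5536
Δθ = wrap(-2.5536 − -2.8798) = 0.3262; ω₁ = Δθ/dt₁ = 0.3262
distance = √((-2−2.5)² + (-2.5−0.5)²) = 5.4083; v₂ = distance/dt₂ = 2.1633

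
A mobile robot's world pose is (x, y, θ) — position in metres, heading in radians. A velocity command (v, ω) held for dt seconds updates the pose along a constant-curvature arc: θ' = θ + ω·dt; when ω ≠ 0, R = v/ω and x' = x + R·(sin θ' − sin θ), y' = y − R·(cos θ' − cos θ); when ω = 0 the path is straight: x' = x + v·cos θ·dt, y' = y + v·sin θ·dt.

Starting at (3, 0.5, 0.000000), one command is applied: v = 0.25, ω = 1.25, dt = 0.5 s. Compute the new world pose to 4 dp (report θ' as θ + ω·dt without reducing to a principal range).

(3.1170, 0.5378, 0.6250)

θ' = 0.0000 + 1.25·0.5 = 0.6250
R = v/ω = 0.25/1.25 = 0.2000
x' = 3 + 0.2000·(sin 0.6250 − sin 0.0000) = 3.1170
y' = 0.5 − 0.2000·(cos 0.6250 − cos 0.0000) = 0.5378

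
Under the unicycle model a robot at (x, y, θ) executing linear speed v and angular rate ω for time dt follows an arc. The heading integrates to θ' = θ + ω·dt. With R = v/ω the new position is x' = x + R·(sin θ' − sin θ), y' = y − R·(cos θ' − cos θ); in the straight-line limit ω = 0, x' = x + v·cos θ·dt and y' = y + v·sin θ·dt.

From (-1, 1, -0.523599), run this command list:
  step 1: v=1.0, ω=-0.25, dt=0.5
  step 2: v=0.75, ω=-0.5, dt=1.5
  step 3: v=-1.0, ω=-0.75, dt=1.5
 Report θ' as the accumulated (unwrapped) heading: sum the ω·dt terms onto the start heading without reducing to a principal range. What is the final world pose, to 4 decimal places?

(0.5291, 1.1004, -2.5236)

step 1: θ'=-0.6486 (R=-4.0000) → pose (-0.5837, 0.7236, -0.6486)
step 2: θ'=-1.3986 (R=-1.5000) → pose (-0.0120, -0.2148, -1.3986)
step 3: θ'=-2.5236 (R=1.3333) → pose (0.5291, 1.1004, -2.5236)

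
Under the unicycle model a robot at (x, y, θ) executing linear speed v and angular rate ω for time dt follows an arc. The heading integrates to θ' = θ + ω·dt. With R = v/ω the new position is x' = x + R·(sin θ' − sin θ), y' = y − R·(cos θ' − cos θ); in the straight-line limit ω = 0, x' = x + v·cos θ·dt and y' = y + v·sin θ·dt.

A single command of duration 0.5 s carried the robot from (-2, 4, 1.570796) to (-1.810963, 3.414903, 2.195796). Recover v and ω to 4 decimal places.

v = -1.2500, ω = 1.2500

Δθ = 2.195796 − 1.570796 = 0.625000
ω = Δθ/dt = 0.625000/0.5 = 1.2500
R = −Δy/(cos θ' − cos θ) = -1.0000
v = R·ω = -1.0000·1.2500 = -1.2500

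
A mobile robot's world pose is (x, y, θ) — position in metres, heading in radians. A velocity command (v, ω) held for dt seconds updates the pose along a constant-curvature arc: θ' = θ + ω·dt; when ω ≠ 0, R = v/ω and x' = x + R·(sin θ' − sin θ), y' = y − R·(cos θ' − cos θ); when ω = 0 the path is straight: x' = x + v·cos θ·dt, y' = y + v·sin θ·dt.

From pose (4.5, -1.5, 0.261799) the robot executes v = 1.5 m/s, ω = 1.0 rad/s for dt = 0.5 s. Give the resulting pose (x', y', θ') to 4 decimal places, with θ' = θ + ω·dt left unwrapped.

(5.1471, -1.1365, 0.7618)

θ' = 0.2618 + 1.0·0.5 = 0.7618
R = v/ω = 1.5/1.0 = 1.5000
x' = 4.5 + 1.5000·(sin 0.7618 − sin 0.2618) = 5.1471
y' = -1.5 − 1.5000·(cos 0.7618 − cos 0.2618) = -1.1365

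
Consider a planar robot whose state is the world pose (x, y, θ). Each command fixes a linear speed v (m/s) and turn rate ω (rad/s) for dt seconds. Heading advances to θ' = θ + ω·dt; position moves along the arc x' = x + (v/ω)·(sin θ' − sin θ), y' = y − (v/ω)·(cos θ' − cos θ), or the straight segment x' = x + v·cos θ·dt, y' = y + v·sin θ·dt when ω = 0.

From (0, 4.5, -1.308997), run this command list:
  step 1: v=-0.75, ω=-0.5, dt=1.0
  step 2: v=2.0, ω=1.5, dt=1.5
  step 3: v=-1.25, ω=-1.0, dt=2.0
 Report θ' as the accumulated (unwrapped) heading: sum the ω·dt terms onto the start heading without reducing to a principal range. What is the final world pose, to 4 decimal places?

step 1: θ'=-1.8090 (R=1.5000) → pose (-0.0088, 5.2422, -1.8090)
step 2: θ'=0.4410 (R=1.3333) → pose (1.8561, 3.7218, 0.4410)
step 3: θ'=-1.5590 (R=1.2500) → pose (0.0726, 4.8374, -1.5590)

(0.0726, 4.8374, -1.5590)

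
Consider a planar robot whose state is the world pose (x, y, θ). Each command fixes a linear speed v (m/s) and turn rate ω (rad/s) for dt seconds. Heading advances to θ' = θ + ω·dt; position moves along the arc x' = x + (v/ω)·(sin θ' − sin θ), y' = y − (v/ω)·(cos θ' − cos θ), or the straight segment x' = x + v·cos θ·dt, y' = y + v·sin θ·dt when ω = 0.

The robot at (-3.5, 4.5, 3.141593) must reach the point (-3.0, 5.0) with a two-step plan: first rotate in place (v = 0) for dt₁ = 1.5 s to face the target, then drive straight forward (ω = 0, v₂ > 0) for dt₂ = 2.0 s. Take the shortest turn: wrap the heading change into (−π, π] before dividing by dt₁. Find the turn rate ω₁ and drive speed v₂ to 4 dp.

ω₁ = -1.5708, v₂ = 0.3536

heading to target = atan2(5−4.5, -3−-3.5) = 0.7854
Δθ = wrap(0.7854 − 3.1416) = -2.3562; ω₁ = Δθ/dt₁ = -1.5708
distance = √((-3−-3.5)² + (5−4.5)²) = 0.7071; v₂ = distance/dt₂ = 0.3536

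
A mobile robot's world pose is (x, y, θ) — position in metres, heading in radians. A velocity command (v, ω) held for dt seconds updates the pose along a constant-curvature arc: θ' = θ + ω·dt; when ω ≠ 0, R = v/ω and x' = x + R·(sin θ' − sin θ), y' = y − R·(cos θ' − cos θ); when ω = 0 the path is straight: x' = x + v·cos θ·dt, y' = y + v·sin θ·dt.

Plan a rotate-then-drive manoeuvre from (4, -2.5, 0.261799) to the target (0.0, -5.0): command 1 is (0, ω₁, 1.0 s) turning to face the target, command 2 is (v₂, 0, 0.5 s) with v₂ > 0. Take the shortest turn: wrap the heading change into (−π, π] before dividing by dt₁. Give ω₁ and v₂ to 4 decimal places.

heading to target = atan2(-5−-2.5, 0−4) = -2.5830
Δθ = wrap(-2.5830 − 0.2618) = -2.8448; ω₁ = Δθ/dt₁ = -2.8448
distance = √((0−4)² + (-5−-2.5)²) = 4.7170; v₂ = distance/dt₂ = 9.4340

ω₁ = -2.8448, v₂ = 9.4340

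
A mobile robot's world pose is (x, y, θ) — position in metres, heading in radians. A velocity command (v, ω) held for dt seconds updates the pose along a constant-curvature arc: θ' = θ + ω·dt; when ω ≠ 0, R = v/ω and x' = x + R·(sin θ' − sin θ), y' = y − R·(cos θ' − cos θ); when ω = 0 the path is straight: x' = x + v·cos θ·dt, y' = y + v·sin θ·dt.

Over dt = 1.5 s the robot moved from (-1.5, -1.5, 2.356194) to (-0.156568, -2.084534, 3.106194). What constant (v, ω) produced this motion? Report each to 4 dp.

v = -1.0000, ω = 0.5000

Δθ = 3.106194 − 2.356194 = 0.750000
ω = Δθ/dt = 0.750000/1.5 = 0.5000
R = Δx/(sin θ' − sin θ) = -2.0000
v = R·ω = -2.0000·0.5000 = -1.0000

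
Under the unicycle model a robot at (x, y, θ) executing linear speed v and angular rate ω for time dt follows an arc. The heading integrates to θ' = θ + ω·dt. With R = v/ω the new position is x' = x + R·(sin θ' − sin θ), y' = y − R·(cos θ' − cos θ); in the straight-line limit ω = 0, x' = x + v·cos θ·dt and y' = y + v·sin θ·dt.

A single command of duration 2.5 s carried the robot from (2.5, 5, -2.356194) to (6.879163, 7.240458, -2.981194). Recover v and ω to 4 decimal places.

v = -2.0000, ω = -0.2500

Δθ = -2.981194 − -2.356194 = -0.625000
ω = Δθ/dt = -0.625000/2.5 = -0.2500
R = Δx/(sin θ' − sin θ) = 8.0000
v = R·ω = 8.0000·-0.2500 = -2.0000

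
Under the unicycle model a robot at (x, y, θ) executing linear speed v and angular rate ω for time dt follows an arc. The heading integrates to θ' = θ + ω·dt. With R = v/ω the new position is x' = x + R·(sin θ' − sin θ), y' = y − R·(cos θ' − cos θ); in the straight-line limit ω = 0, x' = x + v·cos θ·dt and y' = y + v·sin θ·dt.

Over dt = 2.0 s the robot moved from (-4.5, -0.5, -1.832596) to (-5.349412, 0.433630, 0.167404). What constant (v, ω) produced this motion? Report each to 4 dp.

Δθ = 0.167404 − -1.832596 = 2.000000
ω = Δθ/dt = 2.000000/2.0 = 1.0000
R = −Δy/(cos θ' − cos θ) = -0.7500
v = R·ω = -0.7500·1.0000 = -0.7500

v = -0.7500, ω = 1.0000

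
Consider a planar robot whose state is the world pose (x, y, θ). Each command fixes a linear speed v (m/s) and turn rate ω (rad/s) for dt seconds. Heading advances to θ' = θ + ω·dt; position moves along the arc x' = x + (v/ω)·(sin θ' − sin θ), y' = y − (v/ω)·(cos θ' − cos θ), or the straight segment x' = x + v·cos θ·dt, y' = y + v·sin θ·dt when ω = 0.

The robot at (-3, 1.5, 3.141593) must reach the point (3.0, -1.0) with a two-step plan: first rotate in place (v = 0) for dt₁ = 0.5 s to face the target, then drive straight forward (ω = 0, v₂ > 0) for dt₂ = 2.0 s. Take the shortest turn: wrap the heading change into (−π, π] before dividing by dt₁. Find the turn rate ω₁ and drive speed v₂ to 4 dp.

ω₁ = 5.4936, v₂ = 3.2500

heading to target = atan2(-1−1.5, 3−-3) = -0.3948
Δθ = wrap(-0.3948 − 3.1416) = 2.7468; ω₁ = Δθ/dt₁ = 5.4936
distance = √((3−-3)² + (-1−1.5)²) = 6.5000; v₂ = distance/dt₂ = 3.2500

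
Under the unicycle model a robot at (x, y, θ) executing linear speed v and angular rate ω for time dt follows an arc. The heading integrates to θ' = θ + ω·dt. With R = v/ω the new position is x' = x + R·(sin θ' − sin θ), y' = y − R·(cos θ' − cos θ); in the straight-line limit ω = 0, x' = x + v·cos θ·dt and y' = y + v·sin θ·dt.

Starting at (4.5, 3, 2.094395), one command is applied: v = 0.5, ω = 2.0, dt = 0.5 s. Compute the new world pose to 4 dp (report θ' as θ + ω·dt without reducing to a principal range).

(4.2953, 3.1247, 3.0944)

θ' = 2.0944 + 2.0·0.5 = 3.0944
R = v/ω = 0.5/2.0 = 0.2500
x' = 4.5 + 0.2500·(sin 3.0944 − sin 2.0944) = 4.2953
y' = 3 − 0.2500·(cos 3.0944 − cos 2.0944) = 3.1247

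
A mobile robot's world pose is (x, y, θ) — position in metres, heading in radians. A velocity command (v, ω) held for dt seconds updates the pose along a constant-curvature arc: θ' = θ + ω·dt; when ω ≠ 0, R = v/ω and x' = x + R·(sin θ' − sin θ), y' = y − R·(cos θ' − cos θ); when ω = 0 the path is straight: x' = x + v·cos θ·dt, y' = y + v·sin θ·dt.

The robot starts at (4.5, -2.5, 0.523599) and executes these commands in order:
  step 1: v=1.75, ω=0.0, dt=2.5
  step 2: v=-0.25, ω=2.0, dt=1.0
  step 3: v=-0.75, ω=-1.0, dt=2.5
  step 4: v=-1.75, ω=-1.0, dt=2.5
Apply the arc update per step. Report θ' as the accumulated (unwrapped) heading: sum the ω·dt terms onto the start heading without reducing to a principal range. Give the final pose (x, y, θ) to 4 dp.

(6.7407, 1.2427, -2.4764)

step 1: θ'=0.5236 (straight) → pose (8.2889, -0.3125, 0.5236)
step 2: θ'=2.5236 (R=-0.1250) → pose (8.2789, -0.5226, 2.5236)
step 3: θ'=0.0236 (R=0.7500) → pose (7.8621, -1.8837, 0.0236)
step 4: θ'=-2.4764 (R=1.7500) → pose (6.7407, 1.2427, -2.4764)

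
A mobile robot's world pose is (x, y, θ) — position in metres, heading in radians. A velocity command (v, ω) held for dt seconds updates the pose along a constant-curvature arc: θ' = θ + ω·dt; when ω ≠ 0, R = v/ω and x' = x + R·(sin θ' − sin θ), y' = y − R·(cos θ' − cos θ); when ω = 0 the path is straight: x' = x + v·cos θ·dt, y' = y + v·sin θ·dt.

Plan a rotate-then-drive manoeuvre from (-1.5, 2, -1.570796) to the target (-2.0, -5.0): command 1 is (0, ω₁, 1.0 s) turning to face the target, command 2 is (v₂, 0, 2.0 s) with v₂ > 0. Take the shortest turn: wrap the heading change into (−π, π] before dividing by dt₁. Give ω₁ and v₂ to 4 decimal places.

heading to target = atan2(-5−2, -2−-1.5) = -1.6421
Δθ = wrap(-1.6421 − -1.5708) = -0.0713; ω₁ = Δθ/dt₁ = -0.0713
distance = √((-2−-1.5)² + (-5−2)²) = 7.0178; v₂ = distance/dt₂ = 3.5089

ω₁ = -0.0713, v₂ = 3.5089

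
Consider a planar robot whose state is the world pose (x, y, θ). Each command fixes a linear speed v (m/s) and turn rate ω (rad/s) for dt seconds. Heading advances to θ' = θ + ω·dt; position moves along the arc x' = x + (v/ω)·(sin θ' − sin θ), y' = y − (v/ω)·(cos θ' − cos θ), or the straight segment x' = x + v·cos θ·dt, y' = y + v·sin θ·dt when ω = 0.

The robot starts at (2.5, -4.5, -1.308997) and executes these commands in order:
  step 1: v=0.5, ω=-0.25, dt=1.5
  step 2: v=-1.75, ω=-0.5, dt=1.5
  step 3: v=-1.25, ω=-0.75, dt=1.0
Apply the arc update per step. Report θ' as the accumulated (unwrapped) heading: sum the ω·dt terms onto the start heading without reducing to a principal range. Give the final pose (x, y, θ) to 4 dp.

(4.9119, -2.5805, -3.1840)

step 1: θ'=-1.6840 (R=-2.0000) → pose (2.5553, -5.2436, -1.6840)
step 2: θ'=-2.4340 (R=3.5000) → pose (3.7579, -2.9792, -2.4340)
step 3: θ'=-3.1840 (R=1.6667) → pose (4.9119, -2.5805, -3.1840)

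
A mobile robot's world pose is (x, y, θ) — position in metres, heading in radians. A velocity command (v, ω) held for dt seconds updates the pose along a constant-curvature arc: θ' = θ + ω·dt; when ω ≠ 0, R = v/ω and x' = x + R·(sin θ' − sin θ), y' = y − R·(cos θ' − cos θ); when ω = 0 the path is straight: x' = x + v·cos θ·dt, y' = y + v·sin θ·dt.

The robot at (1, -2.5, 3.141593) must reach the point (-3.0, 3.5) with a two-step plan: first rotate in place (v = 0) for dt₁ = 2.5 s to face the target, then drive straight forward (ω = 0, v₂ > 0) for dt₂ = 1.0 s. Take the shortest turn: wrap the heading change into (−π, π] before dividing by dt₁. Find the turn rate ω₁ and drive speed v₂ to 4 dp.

ω₁ = -0.3931, v₂ = 7.2111

heading to target = atan2(3.5−-2.5, -3−1) = 2.1588
Δθ = wrap(2.1588 − 3.1416) = -0.9828; ω₁ = Δθ/dt₁ = -0.3931
distance = √((-3−1)² + (3.5−-2.5)²) = 7.2111; v₂ = distance/dt₂ = 7.2111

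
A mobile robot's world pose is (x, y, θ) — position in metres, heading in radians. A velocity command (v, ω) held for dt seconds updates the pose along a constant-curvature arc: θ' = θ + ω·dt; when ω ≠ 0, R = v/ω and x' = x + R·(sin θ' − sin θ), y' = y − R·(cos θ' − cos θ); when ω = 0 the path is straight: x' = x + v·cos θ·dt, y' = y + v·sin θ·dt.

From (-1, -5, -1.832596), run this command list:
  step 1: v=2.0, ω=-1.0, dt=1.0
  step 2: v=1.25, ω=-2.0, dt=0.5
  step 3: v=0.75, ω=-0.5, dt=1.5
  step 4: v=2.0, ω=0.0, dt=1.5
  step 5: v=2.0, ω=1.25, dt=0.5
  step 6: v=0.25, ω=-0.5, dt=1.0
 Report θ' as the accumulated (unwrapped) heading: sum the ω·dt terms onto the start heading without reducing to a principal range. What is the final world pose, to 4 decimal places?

step 1: θ'=-2.8326 (R=-2.0000) → pose (-2.3236, -6.3876, -2.8326)
step 2: θ'=-3.8326 (R=-0.6250) → pose (-2.9120, -6.2739, -3.8326)
step 3: θ'=-4.5826 (R=-1.5000) → pose (-3.4434, -5.3121, -4.5826)
step 4: θ'=-4.5826 (straight) → pose (-3.8317, -2.3373, -4.5826)
step 5: θ'=-3.9576 (R=1.6000) → pose (-4.2528, -1.4482, -3.9576)
step 6: θ'=-4.4576 (R=-0.5000) → pose (-4.3725, -1.2317, -4.4576)

(-4.3725, -1.2317, -4.4576)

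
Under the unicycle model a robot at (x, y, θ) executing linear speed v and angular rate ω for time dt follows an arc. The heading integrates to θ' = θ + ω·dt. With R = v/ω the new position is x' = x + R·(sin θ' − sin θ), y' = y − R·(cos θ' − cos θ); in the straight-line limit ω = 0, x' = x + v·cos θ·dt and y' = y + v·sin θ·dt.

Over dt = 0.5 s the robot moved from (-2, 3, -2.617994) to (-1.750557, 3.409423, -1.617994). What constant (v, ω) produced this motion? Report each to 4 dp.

Δθ = -1.617994 − -2.617994 = 1.000000
ω = Δθ/dt = 1.000000/0.5 = 2.0000
R = −Δy/(cos θ' − cos θ) = -0.5000
v = R·ω = -0.5000·2.0000 = -1.0000

v = -1.0000, ω = 2.0000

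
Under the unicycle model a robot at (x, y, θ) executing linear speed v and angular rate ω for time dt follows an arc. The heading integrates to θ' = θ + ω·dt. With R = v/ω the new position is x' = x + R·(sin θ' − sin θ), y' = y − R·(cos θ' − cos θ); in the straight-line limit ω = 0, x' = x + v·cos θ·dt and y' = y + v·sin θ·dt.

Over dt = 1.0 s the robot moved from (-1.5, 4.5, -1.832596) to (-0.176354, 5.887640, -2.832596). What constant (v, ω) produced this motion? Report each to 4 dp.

v = -2.0000, ω = -1.0000

Δθ = -2.832596 − -1.832596 = -1.000000
ω = Δθ/dt = -1.000000/1.0 = -1.0000
R = −Δy/(cos θ' − cos θ) = 2.0000
v = R·ω = 2.0000·-1.0000 = -2.0000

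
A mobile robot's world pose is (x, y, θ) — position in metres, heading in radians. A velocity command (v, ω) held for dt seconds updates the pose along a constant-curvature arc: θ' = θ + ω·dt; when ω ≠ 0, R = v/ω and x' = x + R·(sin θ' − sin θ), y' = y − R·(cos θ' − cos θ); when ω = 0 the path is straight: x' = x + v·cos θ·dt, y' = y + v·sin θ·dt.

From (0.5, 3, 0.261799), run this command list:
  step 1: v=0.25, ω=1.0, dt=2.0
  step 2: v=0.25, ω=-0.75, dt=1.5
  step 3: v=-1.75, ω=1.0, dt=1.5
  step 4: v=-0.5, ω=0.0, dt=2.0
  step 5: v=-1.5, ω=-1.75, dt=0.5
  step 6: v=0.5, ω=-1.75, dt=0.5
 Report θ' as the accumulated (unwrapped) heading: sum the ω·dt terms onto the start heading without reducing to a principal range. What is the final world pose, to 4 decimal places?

step 1: θ'=2.2618 (R=0.2500) → pose (0.6279, 3.4008, 2.2618)
step 2: θ'=1.1368 (R=-0.3333) → pose (0.5824, 3.7534, 1.1368)
step 3: θ'=2.6368 (R=-1.7500) → pose (1.3238, 1.4858, 2.6368)
step 4: θ'=2.6368 (straight) → pose (2.1991, 1.0022, 2.6368)
step 5: θ'=1.7618 (R=0.8571) → pose (2.6261, 0.4147, 1.7618)
step 6: θ'=0.8868 (R=-0.2857) → pose (2.6852, 0.6494, 0.8868)

(2.6852, 0.6494, 0.8868)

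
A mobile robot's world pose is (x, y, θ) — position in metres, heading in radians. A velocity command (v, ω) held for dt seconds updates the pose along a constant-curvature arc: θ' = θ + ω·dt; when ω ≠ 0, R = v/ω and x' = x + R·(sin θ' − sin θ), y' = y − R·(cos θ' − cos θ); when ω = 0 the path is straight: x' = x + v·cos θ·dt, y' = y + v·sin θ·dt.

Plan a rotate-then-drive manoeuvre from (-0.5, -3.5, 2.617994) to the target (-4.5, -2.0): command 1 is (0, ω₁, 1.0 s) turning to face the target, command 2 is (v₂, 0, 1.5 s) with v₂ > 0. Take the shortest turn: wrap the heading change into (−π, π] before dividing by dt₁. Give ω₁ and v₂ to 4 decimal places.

ω₁ = 0.1648, v₂ = 2.8480

heading to target = atan2(-2−-3.5, -4.5−-0.5) = 2.7828
Δθ = wrap(2.7828 − 2.6180) = 0.1648; ω₁ = Δθ/dt₁ = 0.1648
distance = √((-4.5−-0.5)² + (-2−-3.5)²) = 4.2720; v₂ = distance/dt₂ = 2.8480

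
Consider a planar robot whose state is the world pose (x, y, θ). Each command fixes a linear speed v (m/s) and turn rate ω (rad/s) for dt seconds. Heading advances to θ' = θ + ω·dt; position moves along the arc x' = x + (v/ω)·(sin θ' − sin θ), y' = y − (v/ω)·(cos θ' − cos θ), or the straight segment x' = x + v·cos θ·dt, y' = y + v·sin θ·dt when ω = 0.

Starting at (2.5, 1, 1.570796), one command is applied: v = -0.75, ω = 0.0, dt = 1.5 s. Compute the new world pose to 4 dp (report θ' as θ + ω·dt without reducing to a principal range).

(2.5000, -0.1250, 1.5708)

θ' = 1.5708 + 0.0·1.5 = 1.5708
ω = 0 → straight: x' = 2.5 + -0.75·cos(1.5708)·1.5 = 2.5000
y' = 1 + -0.75·sin(1.5708)·1.5 = -0.1250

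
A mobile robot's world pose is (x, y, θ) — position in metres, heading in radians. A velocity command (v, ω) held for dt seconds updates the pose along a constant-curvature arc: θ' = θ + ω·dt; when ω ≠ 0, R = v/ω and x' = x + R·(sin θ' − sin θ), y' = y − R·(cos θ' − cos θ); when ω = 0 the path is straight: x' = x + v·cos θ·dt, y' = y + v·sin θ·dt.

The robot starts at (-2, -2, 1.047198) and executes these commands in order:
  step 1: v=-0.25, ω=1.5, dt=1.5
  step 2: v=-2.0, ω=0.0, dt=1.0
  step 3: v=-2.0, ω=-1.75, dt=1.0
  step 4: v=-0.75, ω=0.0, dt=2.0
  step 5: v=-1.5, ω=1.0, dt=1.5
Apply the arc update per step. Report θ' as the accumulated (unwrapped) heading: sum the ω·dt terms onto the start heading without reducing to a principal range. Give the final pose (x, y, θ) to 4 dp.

step 1: θ'=3.2972 (R=-0.1667) → pose (-1.8298, -2.2480, 3.2972)
step 2: θ'=3.2972 (straight) → pose (0.1460, -1.9380, 3.2972)
step 3: θ'=1.5472 (R=1.1429) → pose (1.4657, -3.0940, 1.5472)
step 4: θ'=1.5472 (straight) → pose (1.4303, -4.5936, 1.5472)
step 5: θ'=3.0472 (R=-1.5000) → pose (2.7885, -6.1223, 3.0472)

(2.7885, -6.1223, 3.0472)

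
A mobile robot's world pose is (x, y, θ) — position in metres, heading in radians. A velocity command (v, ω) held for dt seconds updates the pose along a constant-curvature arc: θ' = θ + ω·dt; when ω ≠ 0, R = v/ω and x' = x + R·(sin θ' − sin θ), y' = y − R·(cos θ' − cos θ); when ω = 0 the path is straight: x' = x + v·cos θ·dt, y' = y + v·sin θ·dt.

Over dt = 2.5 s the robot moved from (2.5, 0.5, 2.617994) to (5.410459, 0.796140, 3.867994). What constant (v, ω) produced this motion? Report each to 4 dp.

v = -1.2500, ω = 0.5000

Δθ = 3.867994 − 2.617994 = 1.250000
ω = Δθ/dt = 1.250000/2.5 = 0.5000
R = Δx/(sin θ' − sin θ) = -2.5000
v = R·ω = -2.5000·0.5000 = -1.2500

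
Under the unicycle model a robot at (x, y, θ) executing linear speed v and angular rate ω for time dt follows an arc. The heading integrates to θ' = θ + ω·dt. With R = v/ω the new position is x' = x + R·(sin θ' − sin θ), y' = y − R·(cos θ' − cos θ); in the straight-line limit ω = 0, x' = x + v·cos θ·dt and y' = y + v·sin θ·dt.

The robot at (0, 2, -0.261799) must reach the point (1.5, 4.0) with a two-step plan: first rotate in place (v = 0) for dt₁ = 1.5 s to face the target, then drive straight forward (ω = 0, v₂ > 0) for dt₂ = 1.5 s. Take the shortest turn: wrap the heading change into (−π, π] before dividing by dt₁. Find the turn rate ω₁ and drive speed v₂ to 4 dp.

ω₁ = 0.7927, v₂ = 1.6667

heading to target = atan2(4−2, 1.5−0) = 0.9273
Δθ = wrap(0.9273 − -0.2618) = 1.1891; ω₁ = Δθ/dt₁ = 0.7927
distance = √((1.5−0)² + (4−2)²) = 2.5000; v₂ = distance/dt₂ = 1.6667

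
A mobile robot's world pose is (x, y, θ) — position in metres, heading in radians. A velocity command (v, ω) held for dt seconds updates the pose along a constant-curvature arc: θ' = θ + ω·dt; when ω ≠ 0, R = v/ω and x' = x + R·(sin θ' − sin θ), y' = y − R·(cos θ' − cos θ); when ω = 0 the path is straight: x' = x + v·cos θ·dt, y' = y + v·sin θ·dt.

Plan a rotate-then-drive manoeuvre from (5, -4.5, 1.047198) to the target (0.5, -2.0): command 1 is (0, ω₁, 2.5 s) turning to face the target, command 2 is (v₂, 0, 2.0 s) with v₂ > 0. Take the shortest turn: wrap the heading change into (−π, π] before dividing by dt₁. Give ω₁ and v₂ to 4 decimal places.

ω₁ = 0.6349, v₂ = 2.5739

heading to target = atan2(-2−-4.5, 0.5−5) = 2.6345
Δθ = wrap(2.6345 − 1.0472) = 1.5873; ω₁ = Δθ/dt₁ = 0.6349
distance = √((0.5−5)² + (-2−-4.5)²) = 5.1478; v₂ = distance/dt₂ = 2.5739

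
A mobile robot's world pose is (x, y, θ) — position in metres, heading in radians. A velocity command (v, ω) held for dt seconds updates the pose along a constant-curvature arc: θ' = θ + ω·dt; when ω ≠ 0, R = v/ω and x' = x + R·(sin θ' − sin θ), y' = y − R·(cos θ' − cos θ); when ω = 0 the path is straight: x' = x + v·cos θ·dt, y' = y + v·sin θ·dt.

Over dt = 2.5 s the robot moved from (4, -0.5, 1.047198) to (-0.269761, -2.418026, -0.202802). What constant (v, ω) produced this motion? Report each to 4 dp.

Δθ = -0.202802 − 1.047198 = -1.250000
ω = Δθ/dt = -1.250000/2.5 = -0.5000
R = Δx/(sin θ' − sin θ) = 4.0000
v = R·ω = 4.0000·-0.5000 = -2.0000

v = -2.0000, ω = -0.5000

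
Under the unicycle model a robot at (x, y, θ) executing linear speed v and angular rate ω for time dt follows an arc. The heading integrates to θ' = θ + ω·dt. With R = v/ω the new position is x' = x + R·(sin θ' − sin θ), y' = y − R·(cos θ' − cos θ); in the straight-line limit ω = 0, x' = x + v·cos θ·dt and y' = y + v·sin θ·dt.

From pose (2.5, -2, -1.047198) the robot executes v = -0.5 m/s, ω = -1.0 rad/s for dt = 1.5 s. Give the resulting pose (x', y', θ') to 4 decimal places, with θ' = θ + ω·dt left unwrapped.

θ' = -1.0472 + -1.0·1.5 = -2.5472
R = v/ω = -0.5/-1.0 = 0.5000
x' = 2.5 + 0.5000·(sin -2.5472 − sin -1.0472) = 2.6530
y' = -2 − 0.5000·(cos -2.5472 − cos -1.0472) = -1.3358

(2.6530, -1.3358, -2.5472)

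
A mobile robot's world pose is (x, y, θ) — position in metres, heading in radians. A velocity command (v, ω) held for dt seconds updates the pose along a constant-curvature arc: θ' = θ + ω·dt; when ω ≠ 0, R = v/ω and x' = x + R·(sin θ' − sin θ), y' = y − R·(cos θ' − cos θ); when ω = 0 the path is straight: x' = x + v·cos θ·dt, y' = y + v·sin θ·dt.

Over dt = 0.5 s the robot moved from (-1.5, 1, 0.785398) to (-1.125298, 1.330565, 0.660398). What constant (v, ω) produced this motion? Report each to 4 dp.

Δθ = 0.660398 − 0.785398 = -0.125000
ω = Δθ/dt = -0.125000/0.5 = -0.2500
R = Δx/(sin θ' − sin θ) = -4.0000
v = R·ω = -4.0000·-0.2500 = 1.0000

v = 1.0000, ω = -0.2500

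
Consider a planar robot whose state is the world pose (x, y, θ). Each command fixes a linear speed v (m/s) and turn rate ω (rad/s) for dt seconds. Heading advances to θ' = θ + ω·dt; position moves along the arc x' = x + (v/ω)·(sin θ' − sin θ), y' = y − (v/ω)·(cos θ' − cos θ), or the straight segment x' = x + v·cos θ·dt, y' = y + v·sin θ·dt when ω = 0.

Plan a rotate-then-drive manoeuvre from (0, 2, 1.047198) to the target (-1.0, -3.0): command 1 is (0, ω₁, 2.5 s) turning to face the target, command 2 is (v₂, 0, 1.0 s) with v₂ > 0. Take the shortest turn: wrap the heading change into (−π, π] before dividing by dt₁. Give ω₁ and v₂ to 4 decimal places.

ω₁ = -1.1262, v₂ = 5.0990

heading to target = atan2(-3−2, -1−0) = -1.7682
Δθ = wrap(-1.7682 − 1.0472) = -2.8154; ω₁ = Δθ/dt₁ = -1.1262
distance = √((-1−0)² + (-3−2)²) = 5.0990; v₂ = distance/dt₂ = 5.0990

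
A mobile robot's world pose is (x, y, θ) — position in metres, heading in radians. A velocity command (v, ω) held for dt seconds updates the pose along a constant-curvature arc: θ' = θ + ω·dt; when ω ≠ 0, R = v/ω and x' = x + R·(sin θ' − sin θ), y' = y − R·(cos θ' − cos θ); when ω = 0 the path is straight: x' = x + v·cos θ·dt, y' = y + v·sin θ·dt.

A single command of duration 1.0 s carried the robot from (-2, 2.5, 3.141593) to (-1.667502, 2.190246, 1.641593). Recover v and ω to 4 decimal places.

Δθ = 1.641593 − 3.141593 = -1.500000
ω = Δθ/dt = -1.500000/1.0 = -1.5000
R = Δx/(sin θ' − sin θ) = 0.3333
v = R·ω = 0.3333·-1.5000 = -0.5000

v = -0.5000, ω = -1.5000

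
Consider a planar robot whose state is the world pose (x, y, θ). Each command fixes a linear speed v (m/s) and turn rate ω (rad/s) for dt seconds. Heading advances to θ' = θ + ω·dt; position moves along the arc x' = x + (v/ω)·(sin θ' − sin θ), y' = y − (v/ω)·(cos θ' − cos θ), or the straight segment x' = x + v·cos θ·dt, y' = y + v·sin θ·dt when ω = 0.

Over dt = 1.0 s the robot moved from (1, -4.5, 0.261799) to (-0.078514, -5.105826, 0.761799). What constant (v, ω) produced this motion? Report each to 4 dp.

v = -1.2500, ω = 0.5000

Δθ = 0.761799 − 0.261799 = 0.500000
ω = Δθ/dt = 0.500000/1.0 = 0.5000
R = Δx/(sin θ' − sin θ) = -2.5000
v = R·ω = -2.5000·0.5000 = -1.2500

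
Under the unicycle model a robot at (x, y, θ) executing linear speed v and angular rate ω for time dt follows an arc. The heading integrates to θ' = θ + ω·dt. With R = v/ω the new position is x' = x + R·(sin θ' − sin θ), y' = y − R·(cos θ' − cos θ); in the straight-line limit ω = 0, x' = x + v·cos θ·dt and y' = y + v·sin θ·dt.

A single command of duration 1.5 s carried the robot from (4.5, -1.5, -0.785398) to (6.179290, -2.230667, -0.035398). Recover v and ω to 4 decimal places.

Δθ = -0.035398 − -0.785398 = 0.750000
ω = Δθ/dt = 0.750000/1.5 = 0.5000
R = Δx/(sin θ' − sin θ) = 2.5000
v = R·ω = 2.5000·0.5000 = 1.2500

v = 1.2500, ω = 0.5000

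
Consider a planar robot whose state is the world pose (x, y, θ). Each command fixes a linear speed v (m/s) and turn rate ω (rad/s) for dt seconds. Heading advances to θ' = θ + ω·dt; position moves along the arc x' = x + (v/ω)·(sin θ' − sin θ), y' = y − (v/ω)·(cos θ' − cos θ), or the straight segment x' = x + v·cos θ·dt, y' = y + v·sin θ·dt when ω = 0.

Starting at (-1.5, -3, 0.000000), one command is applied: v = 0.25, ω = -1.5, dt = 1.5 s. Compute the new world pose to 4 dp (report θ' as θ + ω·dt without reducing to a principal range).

(-1.3703, -3.2714, -2.2500)

θ' = 0.0000 + -1.5·1.5 = -2.2500
R = v/ω = 0.25/-1.5 = -0.1667
x' = -1.5 + -0.1667·(sin -2.2500 − sin 0.0000) = -1.3703
y' = -3 − -0.1667·(cos -2.2500 − cos 0.0000) = -3.2714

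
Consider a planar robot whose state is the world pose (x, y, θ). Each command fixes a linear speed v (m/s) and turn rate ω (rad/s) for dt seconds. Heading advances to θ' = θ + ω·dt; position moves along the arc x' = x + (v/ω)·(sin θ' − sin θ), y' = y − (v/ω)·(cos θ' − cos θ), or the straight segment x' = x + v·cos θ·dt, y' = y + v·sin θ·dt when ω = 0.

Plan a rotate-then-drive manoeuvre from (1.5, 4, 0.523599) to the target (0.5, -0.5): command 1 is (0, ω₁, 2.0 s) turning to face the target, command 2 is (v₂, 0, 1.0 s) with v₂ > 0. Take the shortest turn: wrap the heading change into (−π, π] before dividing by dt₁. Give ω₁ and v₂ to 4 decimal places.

ω₁ = -1.1565, v₂ = 4.6098

heading to target = atan2(-0.5−4, 0.5−1.5) = -1.7895
Δθ = wrap(-1.7895 − 0.5236) = -2.3131; ω₁ = Δθ/dt₁ = -1.1565
distance = √((0.5−1.5)² + (-0.5−4)²) = 4.6098; v₂ = distance/dt₂ = 4.6098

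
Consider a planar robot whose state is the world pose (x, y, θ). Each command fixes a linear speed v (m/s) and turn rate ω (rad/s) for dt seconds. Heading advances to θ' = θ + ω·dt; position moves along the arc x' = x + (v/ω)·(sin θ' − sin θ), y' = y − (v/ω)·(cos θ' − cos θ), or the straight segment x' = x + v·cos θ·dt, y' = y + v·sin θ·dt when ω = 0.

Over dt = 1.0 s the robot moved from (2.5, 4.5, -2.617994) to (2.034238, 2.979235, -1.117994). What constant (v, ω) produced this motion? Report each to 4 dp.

v = 1.7500, ω = 1.5000

Δθ = -1.117994 − -2.617994 = 1.500000
ω = Δθ/dt = 1.500000/1.0 = 1.5000
R = −Δy/(cos θ' − cos θ) = 1.1667
v = R·ω = 1.1667·1.5000 = 1.7500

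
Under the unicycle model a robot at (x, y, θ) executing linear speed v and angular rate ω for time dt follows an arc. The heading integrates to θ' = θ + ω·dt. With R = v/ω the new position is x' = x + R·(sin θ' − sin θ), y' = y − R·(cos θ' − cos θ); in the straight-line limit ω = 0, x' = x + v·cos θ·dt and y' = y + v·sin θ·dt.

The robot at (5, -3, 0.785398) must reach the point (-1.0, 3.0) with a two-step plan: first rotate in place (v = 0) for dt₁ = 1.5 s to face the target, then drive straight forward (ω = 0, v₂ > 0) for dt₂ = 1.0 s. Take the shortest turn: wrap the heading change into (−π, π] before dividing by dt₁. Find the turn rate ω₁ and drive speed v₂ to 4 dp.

ω₁ = 1.0472, v₂ = 8.4853

heading to target = atan2(3−-3, -1−5) = 2.3562
Δθ = wrap(2.3562 − 0.7854) = 1.5708; ω₁ = Δθ/dt₁ = 1.0472
distance = √((-1−5)² + (3−-3)²) = 8.4853; v₂ = distance/dt₂ = 8.4853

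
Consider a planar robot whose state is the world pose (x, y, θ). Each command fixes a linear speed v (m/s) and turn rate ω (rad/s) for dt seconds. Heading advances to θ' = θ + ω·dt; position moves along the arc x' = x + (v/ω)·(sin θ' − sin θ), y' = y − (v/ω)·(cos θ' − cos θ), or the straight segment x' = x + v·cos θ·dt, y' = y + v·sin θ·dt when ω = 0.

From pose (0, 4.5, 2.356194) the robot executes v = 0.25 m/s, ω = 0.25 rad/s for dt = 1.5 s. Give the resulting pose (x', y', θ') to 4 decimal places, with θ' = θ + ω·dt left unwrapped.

θ' = 2.3562 + 0.25·1.5 = 2.7312
R = v/ω = 0.25/0.25 = 1.0000
x' = 0 + 1.0000·(sin 2.7312 − sin 2.3562) = -0.3081
y' = 4.5 − 1.0000·(cos 2.7312 − cos 2.3562) = 4.7099

(-0.3081, 4.7099, 2.7312)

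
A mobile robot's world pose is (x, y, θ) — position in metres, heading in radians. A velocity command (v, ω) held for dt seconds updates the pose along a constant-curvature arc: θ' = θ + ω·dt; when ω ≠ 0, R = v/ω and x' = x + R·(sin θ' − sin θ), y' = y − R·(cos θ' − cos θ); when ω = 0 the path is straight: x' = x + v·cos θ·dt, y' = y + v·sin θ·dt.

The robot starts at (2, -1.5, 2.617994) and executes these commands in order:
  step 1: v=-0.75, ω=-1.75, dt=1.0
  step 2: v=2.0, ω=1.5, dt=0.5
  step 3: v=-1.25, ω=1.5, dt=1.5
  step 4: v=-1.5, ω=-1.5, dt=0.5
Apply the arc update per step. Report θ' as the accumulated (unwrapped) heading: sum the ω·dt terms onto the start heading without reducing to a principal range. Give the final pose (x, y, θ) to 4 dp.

(4.5009, -1.5550, 3.1180)

step 1: θ'=0.8680 (R=0.4286) → pose (2.1127, -2.1482, 0.8680)
step 2: θ'=1.6180 (R=1.3333) → pose (2.4272, -1.2234, 1.6180)
step 3: θ'=3.8680 (R=-0.8333) → pose (3.8131, -1.8071, 3.8680)
step 4: θ'=3.1180 (R=1.0000) → pose (4.5009, -1.5550, 3.1180)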